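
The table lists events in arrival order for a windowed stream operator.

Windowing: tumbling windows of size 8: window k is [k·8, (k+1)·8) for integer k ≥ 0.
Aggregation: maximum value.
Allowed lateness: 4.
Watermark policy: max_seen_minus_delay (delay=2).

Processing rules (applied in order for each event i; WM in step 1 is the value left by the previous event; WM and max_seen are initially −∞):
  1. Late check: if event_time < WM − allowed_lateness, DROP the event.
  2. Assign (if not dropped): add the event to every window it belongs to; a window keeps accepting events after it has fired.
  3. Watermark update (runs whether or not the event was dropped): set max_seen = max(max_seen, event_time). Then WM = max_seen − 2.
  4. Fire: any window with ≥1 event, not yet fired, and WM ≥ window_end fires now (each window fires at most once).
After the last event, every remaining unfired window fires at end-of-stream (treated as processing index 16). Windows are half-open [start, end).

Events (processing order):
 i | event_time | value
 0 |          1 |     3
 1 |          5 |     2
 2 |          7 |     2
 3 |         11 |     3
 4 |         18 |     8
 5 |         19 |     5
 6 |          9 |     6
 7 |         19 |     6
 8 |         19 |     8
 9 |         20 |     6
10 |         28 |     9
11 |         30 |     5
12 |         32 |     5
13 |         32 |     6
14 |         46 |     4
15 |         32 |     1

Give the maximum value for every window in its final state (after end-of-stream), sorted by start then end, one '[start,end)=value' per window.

i=0 t=1 v=3: → [0,8); WM=-1
i=1 t=5 v=2: → [0,8); WM=3
i=2 t=7 v=2: → [0,8); WM=5
i=3 t=11 v=3: → [8,16); WM=9; [0,8) fires=3
i=4 t=18 v=8: → [16,24); WM=16; [8,16) fires=3
i=5 t=19 v=5: → [16,24); WM=17
i=6 t=9 v=6: DROP (t<17-4); WM=17
i=7 t=19 v=6: → [16,24); WM=17
i=8 t=19 v=8: → [16,24); WM=17
i=9 t=20 v=6: → [16,24); WM=18
i=10 t=28 v=9: → [24,32); WM=26; [16,24) fires=8
i=11 t=30 v=5: → [24,32); WM=28
i=12 t=32 v=5: → [32,40); WM=30
i=13 t=32 v=6: → [32,40); WM=30
i=14 t=46 v=4: → [40,48); WM=44; [24,32) fires=9 [32,40) fires=6
i=15 t=32 v=1: DROP (t<44-4); WM=44

[0,8)=3 [8,16)=3 [16,24)=8 [24,32)=9 [32,40)=6 [40,48)=4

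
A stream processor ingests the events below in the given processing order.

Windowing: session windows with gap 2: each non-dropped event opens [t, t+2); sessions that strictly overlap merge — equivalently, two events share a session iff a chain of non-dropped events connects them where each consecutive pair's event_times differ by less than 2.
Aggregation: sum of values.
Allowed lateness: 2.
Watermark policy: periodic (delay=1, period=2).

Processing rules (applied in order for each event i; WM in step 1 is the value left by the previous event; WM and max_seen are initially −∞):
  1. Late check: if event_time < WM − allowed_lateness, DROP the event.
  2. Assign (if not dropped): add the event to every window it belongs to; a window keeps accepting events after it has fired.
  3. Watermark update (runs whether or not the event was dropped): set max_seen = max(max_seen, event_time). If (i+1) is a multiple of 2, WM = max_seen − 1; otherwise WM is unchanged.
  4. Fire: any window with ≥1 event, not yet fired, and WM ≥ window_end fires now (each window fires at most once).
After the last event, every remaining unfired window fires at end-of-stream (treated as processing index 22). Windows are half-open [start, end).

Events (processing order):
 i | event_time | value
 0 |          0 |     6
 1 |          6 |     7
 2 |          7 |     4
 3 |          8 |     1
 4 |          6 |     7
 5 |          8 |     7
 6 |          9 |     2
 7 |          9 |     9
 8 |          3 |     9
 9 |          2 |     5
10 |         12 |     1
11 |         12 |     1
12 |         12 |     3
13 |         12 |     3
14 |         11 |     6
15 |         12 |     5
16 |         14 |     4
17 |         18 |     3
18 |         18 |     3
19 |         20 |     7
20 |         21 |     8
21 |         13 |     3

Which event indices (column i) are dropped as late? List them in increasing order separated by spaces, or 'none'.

i=0 t=0 v=6: → [0,2); WM=−∞
i=1 t=6 v=7: → [6,8); WM=5
i=2 t=7 v=4: → [6,9); WM=5
i=3 t=8 v=1: → [6,10); WM=7
i=4 t=6 v=7: → [6,10); WM=7
i=5 t=8 v=7: → [6,10); WM=7
i=6 t=9 v=2: → [6,11); WM=7
i=7 t=9 v=9: → [6,11); WM=8
i=8 t=3 v=9: DROP (t<8-2); WM=8
i=9 t=2 v=5: DROP (t<8-2); WM=8
i=10 t=12 v=1: → [12,14); WM=8
i=11 t=12 v=1: → [12,14); WM=11
i=12 t=12 v=3: → [12,14); WM=11
i=13 t=12 v=3: → [12,14); WM=11
i=14 t=11 v=6: → [11,14); WM=11
i=15 t=12 v=5: → [11,14); WM=11
i=16 t=14 v=4: → [14,16); WM=11
i=17 t=18 v=3: → [18,20); WM=17
i=18 t=18 v=3: → [18,20); WM=17
i=19 t=20 v=7: → [20,22); WM=19
i=20 t=21 v=8: → [20,23); WM=19
i=21 t=13 v=3: DROP (t<19-2); WM=20

8 9 21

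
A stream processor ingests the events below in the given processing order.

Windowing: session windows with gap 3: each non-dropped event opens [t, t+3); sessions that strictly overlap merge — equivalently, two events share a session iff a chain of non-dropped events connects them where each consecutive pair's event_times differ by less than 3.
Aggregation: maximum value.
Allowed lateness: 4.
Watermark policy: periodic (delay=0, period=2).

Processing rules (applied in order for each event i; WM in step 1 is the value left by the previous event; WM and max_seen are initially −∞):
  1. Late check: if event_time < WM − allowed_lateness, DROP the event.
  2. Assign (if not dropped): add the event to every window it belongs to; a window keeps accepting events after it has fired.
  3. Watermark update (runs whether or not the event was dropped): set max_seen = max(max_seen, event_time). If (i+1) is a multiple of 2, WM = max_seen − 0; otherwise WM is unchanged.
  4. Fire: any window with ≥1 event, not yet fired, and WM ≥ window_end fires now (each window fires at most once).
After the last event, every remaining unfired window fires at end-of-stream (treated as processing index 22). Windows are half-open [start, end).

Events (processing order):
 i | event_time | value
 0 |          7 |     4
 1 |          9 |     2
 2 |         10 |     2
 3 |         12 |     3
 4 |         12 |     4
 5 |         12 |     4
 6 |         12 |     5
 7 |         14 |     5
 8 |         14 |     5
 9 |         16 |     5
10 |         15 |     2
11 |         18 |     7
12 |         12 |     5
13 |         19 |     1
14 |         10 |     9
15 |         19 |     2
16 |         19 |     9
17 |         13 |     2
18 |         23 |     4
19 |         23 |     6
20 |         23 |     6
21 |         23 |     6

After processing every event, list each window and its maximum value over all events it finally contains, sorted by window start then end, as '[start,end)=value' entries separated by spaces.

i=0 t=7 v=4: → [7,10); WM=−∞
i=1 t=9 v=2: → [7,12); WM=9
i=2 t=10 v=2: → [7,13); WM=9
i=3 t=12 v=3: → [7,15); WM=12
i=4 t=12 v=4: → [7,15); WM=12
i=5 t=12 v=4: → [7,15); WM=12
i=6 t=12 v=5: → [7,15); WM=12
i=7 t=14 v=5: → [7,17); WM=14
i=8 t=14 v=5: → [7,17); WM=14
i=9 t=16 v=5: → [7,19); WM=16
i=10 t=15 v=2: → [7,19); WM=16
i=11 t=18 v=7: → [7,21); WM=18
i=12 t=12 v=5: DROP (t<18-4); WM=18
i=13 t=19 v=1: → [7,22); WM=19
i=14 t=10 v=9: DROP (t<19-4); WM=19
i=15 t=19 v=2: → [7,22); WM=19
i=16 t=19 v=9: → [7,22); WM=19
i=17 t=13 v=2: DROP (t<19-4); WM=19
i=18 t=23 v=4: → [23,26); WM=19
i=19 t=23 v=6: → [23,26); WM=23
i=20 t=23 v=6: → [23,26); WM=23
i=21 t=23 v=6: → [23,26); WM=23

[7,22)=9 [23,26)=6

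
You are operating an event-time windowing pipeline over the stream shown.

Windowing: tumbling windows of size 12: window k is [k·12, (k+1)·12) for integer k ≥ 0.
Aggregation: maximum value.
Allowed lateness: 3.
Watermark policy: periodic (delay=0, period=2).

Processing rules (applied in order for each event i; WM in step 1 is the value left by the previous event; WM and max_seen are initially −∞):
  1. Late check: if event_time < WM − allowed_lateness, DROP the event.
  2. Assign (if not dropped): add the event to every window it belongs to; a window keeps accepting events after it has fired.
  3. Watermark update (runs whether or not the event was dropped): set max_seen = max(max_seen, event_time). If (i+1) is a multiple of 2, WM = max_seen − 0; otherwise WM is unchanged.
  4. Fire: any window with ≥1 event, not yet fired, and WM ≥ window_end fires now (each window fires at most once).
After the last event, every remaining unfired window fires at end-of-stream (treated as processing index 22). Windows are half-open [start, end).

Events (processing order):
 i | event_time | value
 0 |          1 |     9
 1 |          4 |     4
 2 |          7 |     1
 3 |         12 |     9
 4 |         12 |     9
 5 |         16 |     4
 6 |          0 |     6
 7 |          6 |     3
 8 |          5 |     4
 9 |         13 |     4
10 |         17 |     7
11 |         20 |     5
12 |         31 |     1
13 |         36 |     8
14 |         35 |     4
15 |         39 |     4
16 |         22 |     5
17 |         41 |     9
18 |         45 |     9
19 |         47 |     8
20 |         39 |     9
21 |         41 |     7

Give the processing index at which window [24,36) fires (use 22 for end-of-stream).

i=0 t=1 v=9: → [0,12); WM=−∞
i=1 t=4 v=4: → [0,12); WM=4
i=2 t=7 v=1: → [0,12); WM=4
i=3 t=12 v=9: → [12,24); WM=12; [0,12) fires=9
i=4 t=12 v=9: → [12,24); WM=12
i=5 t=16 v=4: → [12,24); WM=16
i=6 t=0 v=6: DROP (t<16-3); WM=16
i=7 t=6 v=3: DROP (t<16-3); WM=16
i=8 t=5 v=4: DROP (t<16-3); WM=16
i=9 t=13 v=4: → [12,24); WM=16
i=10 t=17 v=7: → [12,24); WM=16
i=11 t=20 v=5: → [12,24); WM=20
i=12 t=31 v=1: → [24,36); WM=20
i=13 t=36 v=8: → [36,48); WM=36; [12,24) fires=9 [24,36) fires=1
i=14 t=35 v=4: → [24,36); WM=36
i=15 t=39 v=4: → [36,48); WM=39
i=16 t=22 v=5: DROP (t<39-3); WM=39
i=17 t=41 v=9: → [36,48); WM=41
i=18 t=45 v=9: → [36,48); WM=41
i=19 t=47 v=8: → [36,48); WM=47
i=20 t=39 v=9: DROP (t<47-3); WM=47
i=21 t=41 v=7: DROP (t<47-3); WM=47

13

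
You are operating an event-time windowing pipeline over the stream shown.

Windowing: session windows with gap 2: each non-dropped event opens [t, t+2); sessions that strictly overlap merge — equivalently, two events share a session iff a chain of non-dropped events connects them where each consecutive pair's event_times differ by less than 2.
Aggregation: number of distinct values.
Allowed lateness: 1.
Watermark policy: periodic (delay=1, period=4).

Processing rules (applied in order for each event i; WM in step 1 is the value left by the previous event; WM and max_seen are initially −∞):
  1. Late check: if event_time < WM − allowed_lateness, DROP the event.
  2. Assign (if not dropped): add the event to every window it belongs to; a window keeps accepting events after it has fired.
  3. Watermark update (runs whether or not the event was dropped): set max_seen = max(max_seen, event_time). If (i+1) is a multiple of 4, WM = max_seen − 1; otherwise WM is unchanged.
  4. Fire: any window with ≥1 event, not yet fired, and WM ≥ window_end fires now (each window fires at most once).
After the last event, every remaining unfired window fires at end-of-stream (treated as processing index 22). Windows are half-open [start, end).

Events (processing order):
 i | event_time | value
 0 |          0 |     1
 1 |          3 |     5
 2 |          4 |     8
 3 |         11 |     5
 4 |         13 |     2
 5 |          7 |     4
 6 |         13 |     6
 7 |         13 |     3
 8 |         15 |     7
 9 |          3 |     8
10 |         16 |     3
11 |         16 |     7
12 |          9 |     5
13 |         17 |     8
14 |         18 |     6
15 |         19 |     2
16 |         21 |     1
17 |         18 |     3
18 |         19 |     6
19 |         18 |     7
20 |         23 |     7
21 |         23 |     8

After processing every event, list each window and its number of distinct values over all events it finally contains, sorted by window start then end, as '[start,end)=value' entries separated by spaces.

i=0 t=0 v=1: → [0,2); WM=−∞
i=1 t=3 v=5: → [3,5); WM=−∞
i=2 t=4 v=8: → [3,6); WM=−∞
i=3 t=11 v=5: → [11,13); WM=10
i=4 t=13 v=2: → [13,15); WM=10
i=5 t=7 v=4: DROP (t<10-1); WM=10
i=6 t=13 v=6: → [13,15); WM=10
i=7 t=13 v=3: → [13,15); WM=12
i=8 t=15 v=7: → [15,17); WM=12
i=9 t=3 v=8: DROP (t<12-1); WM=12
i=10 t=16 v=3: → [15,18); WM=12
i=11 t=16 v=7: → [15,18); WM=15
i=12 t=9 v=5: DROP (t<15-1); WM=15
i=13 t=17 v=8: → [15,19); WM=15
i=14 t=18 v=6: → [15,20); WM=15
i=15 t=19 v=2: → [15,21); WM=18
i=16 t=21 v=1: → [21,23); WM=18
i=17 t=18 v=3: → [15,21); WM=18
i=18 t=19 v=6: → [15,21); WM=18
i=19 t=18 v=7: → [15,21); WM=20
i=20 t=23 v=7: → [23,25); WM=20
i=21 t=23 v=8: → [23,25); WM=20

[0,2)=1 [3,6)=2 [11,13)=1 [13,15)=3 [15,21)=5 [21,23)=1 [23,25)=2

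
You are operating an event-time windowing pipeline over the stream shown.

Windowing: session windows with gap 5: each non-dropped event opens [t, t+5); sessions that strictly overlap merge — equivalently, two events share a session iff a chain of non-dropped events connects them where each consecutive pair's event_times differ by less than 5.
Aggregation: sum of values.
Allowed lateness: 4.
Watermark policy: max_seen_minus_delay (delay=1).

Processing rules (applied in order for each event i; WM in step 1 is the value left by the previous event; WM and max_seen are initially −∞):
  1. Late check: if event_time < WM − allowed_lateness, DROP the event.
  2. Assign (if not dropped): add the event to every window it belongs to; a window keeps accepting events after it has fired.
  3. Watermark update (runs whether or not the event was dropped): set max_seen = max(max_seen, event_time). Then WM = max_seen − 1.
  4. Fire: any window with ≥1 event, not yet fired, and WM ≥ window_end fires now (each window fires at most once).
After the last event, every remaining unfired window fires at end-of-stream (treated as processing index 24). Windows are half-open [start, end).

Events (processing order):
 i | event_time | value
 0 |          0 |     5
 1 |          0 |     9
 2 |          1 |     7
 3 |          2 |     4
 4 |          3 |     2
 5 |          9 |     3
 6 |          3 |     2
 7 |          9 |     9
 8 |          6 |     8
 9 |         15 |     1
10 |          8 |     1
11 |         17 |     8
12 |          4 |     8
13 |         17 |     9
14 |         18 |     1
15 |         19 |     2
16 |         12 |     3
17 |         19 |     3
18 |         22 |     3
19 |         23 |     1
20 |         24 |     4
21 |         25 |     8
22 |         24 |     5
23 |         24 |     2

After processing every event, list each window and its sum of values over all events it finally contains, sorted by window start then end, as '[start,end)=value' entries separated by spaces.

[0,14)=47 [15,30)=47

i=0 t=0 v=5: → [0,5); WM=-1
i=1 t=0 v=9: → [0,5); WM=-1
i=2 t=1 v=7: → [0,6); WM=0
i=3 t=2 v=4: → [0,7); WM=1
i=4 t=3 v=2: → [0,8); WM=2
i=5 t=9 v=3: → [9,14); WM=8
i=6 t=3 v=2: DROP (t<8-4); WM=8
i=7 t=9 v=9: → [9,14); WM=8
i=8 t=6 v=8: → [0,14); WM=8
i=9 t=15 v=1: → [15,20); WM=14
i=10 t=8 v=1: DROP (t<14-4); WM=14
i=11 t=17 v=8: → [15,22); WM=16
i=12 t=4 v=8: DROP (t<16-4); WM=16
i=13 t=17 v=9: → [15,22); WM=16
i=14 t=18 v=1: → [15,23); WM=17
i=15 t=19 v=2: → [15,24); WM=18
i=16 t=12 v=3: DROP (t<18-4); WM=18
i=17 t=19 v=3: → [15,24); WM=18
i=18 t=22 v=3: → [15,27); WM=21
i=19 t=23 v=1: → [15,28); WM=22
i=20 t=24 v=4: → [15,29); WM=23
i=21 t=25 v=8: → [15,30); WM=24
i=22 t=24 v=5: → [15,30); WM=24
i=23 t=24 v=2: → [15,30); WM=24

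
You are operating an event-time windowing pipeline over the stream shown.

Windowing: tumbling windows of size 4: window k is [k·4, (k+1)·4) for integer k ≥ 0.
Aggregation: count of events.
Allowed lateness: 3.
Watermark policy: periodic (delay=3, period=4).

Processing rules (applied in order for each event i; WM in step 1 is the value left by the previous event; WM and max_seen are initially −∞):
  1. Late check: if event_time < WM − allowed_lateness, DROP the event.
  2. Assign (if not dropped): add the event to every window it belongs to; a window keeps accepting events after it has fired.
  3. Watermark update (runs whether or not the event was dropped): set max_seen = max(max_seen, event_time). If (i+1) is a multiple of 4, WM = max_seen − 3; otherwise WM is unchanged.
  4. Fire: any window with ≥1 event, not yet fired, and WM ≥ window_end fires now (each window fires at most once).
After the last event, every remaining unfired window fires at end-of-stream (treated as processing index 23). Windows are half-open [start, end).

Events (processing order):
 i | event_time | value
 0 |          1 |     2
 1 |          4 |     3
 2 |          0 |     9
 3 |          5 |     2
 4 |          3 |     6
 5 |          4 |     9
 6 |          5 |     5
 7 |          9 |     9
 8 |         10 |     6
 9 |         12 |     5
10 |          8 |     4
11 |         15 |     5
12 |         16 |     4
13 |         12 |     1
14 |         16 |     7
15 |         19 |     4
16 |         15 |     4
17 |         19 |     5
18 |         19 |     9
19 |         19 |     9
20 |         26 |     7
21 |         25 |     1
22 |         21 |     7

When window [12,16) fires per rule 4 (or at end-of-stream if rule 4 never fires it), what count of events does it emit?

3

i=0 t=1 v=2: → [0,4); WM=−∞
i=1 t=4 v=3: → [4,8); WM=−∞
i=2 t=0 v=9: → [0,4); WM=−∞
i=3 t=5 v=2: → [4,8); WM=2
i=4 t=3 v=6: → [0,4); WM=2
i=5 t=4 v=9: → [4,8); WM=2
i=6 t=5 v=5: → [4,8); WM=2
i=7 t=9 v=9: → [8,12); WM=6; [0,4) fires=3
i=8 t=10 v=6: → [8,12); WM=6
i=9 t=12 v=5: → [12,16); WM=6
i=10 t=8 v=4: → [8,12); WM=6
i=11 t=15 v=5: → [12,16); WM=12; [4,8) fires=4 [8,12) fires=3
i=12 t=16 v=4: → [16,20); WM=12
i=13 t=12 v=1: → [12,16); WM=12
i=14 t=16 v=7: → [16,20); WM=12
i=15 t=19 v=4: → [16,20); WM=16; [12,16) fires=3
i=16 t=15 v=4: → [12,16); WM=16
i=17 t=19 v=5: → [16,20); WM=16
i=18 t=19 v=9: → [16,20); WM=16
i=19 t=19 v=9: → [16,20); WM=16
i=20 t=26 v=7: → [24,28); WM=16
i=21 t=25 v=1: → [24,28); WM=16
i=22 t=21 v=7: → [20,24); WM=16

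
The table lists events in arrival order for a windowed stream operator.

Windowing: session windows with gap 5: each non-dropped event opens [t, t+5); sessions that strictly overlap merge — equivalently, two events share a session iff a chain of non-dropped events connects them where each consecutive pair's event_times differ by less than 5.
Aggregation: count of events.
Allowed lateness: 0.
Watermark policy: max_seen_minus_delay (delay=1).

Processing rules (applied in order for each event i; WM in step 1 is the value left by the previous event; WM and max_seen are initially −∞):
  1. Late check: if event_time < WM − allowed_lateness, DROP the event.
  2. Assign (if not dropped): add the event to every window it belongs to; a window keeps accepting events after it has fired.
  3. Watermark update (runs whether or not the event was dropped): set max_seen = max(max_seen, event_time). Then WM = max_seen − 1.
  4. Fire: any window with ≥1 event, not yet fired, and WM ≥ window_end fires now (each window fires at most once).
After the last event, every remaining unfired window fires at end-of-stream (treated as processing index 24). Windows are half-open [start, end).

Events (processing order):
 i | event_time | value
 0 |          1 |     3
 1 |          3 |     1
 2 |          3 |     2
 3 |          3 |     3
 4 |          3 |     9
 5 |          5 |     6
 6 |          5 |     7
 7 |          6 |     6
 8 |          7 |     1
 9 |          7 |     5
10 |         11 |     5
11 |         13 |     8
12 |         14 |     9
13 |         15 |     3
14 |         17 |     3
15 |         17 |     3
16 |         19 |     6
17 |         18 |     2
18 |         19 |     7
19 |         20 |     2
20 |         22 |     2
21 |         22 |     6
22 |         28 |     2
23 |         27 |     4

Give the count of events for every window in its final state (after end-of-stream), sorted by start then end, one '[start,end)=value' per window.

i=0 t=1 v=3: → [1,6); WM=0
i=1 t=3 v=1: → [1,8); WM=2
i=2 t=3 v=2: → [1,8); WM=2
i=3 t=3 v=3: → [1,8); WM=2
i=4 t=3 v=9: → [1,8); WM=2
i=5 t=5 v=6: → [1,10); WM=4
i=6 t=5 v=7: → [1,10); WM=4
i=7 t=6 v=6: → [1,11); WM=5
i=8 t=7 v=1: → [1,12); WM=6
i=9 t=7 v=5: → [1,12); WM=6
i=10 t=11 v=5: → [1,16); WM=10
i=11 t=13 v=8: → [1,18); WM=12
i=12 t=14 v=9: → [1,19); WM=13
i=13 t=15 v=3: → [1,20); WM=14
i=14 t=17 v=3: → [1,22); WM=16
i=15 t=17 v=3: → [1,22); WM=16
i=16 t=19 v=6: → [1,24); WM=18
i=17 t=18 v=2: → [1,24); WM=18
i=18 t=19 v=7: → [1,24); WM=18
i=19 t=20 v=2: → [1,25); WM=19
i=20 t=22 v=2: → [1,27); WM=21
i=21 t=22 v=6: → [1,27); WM=21
i=22 t=28 v=2: → [28,33); WM=27
i=23 t=27 v=4: → [27,33); WM=27

[1,27)=22 [27,33)=2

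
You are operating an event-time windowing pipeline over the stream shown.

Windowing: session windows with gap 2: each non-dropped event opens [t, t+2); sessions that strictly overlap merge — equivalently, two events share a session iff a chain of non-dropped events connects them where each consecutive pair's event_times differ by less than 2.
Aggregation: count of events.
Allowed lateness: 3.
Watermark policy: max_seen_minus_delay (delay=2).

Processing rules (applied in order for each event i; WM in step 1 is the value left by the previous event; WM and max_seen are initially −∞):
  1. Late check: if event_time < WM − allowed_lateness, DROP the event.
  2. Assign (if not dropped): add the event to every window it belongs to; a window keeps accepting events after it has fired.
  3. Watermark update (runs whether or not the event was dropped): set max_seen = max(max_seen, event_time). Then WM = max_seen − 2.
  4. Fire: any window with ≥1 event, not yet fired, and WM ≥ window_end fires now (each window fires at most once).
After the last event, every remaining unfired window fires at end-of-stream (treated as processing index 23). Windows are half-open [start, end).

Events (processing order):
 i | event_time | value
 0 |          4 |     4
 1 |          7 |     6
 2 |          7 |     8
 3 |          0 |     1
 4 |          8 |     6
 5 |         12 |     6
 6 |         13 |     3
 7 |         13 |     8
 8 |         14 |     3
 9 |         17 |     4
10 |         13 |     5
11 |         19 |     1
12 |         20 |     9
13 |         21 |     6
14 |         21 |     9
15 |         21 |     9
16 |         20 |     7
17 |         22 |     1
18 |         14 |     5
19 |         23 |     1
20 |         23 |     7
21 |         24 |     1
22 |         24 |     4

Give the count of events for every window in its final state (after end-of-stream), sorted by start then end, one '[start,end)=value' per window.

[4,6)=1 [7,10)=3 [12,16)=5 [17,19)=1 [19,26)=11

i=0 t=4 v=4: → [4,6); WM=2
i=1 t=7 v=6: → [7,9); WM=5
i=2 t=7 v=8: → [7,9); WM=5
i=3 t=0 v=1: DROP (t<5-3); WM=5
i=4 t=8 v=6: → [7,10); WM=6
i=5 t=12 v=6: → [12,14); WM=10
i=6 t=13 v=3: → [12,15); WM=11
i=7 t=13 v=8: → [12,15); WM=11
i=8 t=14 v=3: → [12,16); WM=12
i=9 t=17 v=4: → [17,19); WM=15
i=10 t=13 v=5: → [12,16); WM=15
i=11 t=19 v=1: → [19,21); WM=17
i=12 t=20 v=9: → [19,22); WM=18
i=13 t=21 v=6: → [19,23); WM=19
i=14 t=21 v=9: → [19,23); WM=19
i=15 t=21 v=9: → [19,23); WM=19
i=16 t=20 v=7: → [19,23); WM=19
i=17 t=22 v=1: → [19,24); WM=20
i=18 t=14 v=5: DROP (t<20-3); WM=20
i=19 t=23 v=1: → [19,25); WM=21
i=20 t=23 v=7: → [19,25); WM=21
i=21 t=24 v=1: → [19,26); WM=22
i=22 t=24 v=4: → [19,26); WM=22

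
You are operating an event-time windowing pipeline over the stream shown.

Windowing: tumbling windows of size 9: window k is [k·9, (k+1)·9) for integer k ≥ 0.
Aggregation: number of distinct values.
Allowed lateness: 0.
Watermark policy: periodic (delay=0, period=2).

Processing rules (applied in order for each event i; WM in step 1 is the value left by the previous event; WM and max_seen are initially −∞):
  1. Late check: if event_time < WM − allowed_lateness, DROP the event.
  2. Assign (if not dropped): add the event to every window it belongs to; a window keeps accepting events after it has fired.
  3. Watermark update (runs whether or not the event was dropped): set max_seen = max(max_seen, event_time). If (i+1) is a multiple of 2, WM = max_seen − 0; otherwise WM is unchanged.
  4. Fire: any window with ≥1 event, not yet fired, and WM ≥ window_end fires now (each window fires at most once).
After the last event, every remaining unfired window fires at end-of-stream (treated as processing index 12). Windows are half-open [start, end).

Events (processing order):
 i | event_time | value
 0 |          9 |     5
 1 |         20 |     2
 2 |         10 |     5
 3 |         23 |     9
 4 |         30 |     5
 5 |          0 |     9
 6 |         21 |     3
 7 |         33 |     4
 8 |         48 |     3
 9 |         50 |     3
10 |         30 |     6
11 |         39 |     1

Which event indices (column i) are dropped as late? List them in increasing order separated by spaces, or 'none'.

2 5 6 10 11

i=0 t=9 v=5: → [9,18); WM=−∞
i=1 t=20 v=2: → [18,27); WM=20; [9,18) fires=1
i=2 t=10 v=5: DROP (t<20-0); WM=20
i=3 t=23 v=9: → [18,27); WM=23
i=4 t=30 v=5: → [27,36); WM=23
i=5 t=0 v=9: DROP (t<23-0); WM=30; [18,27) fires=2
i=6 t=21 v=3: DROP (t<30-0); WM=30
i=7 t=33 v=4: → [27,36); WM=33
i=8 t=48 v=3: → [45,54); WM=33
i=9 t=50 v=3: → [45,54); WM=50; [27,36) fires=2
i=10 t=30 v=6: DROP (t<50-0); WM=50
i=11 t=39 v=1: DROP (t<50-0); WM=50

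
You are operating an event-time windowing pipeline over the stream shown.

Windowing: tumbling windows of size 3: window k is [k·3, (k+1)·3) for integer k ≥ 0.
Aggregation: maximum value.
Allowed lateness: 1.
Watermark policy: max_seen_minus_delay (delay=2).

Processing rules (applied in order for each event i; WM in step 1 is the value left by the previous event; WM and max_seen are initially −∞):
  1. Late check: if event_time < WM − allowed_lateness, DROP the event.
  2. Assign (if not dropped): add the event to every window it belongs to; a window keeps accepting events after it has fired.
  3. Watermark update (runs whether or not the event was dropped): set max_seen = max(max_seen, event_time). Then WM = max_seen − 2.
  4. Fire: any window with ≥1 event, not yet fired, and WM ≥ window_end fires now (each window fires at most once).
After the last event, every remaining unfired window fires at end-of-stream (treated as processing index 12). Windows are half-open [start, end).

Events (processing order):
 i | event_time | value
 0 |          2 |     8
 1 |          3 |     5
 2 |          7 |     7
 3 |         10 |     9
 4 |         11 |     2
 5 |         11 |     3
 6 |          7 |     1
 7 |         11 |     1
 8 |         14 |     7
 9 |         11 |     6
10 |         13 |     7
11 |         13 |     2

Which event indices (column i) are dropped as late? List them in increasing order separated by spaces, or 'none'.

6

i=0 t=2 v=8: → [0,3); WM=0
i=1 t=3 v=5: → [3,6); WM=1
i=2 t=7 v=7: → [6,9); WM=5; [0,3) fires=8
i=3 t=10 v=9: → [9,12); WM=8; [3,6) fires=5
i=4 t=11 v=2: → [9,12); WM=9; [6,9) fires=7
i=5 t=11 v=3: → [9,12); WM=9
i=6 t=7 v=1: DROP (t<9-1); WM=9
i=7 t=11 v=1: → [9,12); WM=9
i=8 t=14 v=7: → [12,15); WM=12; [9,12) fires=9
i=9 t=11 v=6: → [9,12); WM=12
i=10 t=13 v=7: → [12,15); WM=12
i=11 t=13 v=2: → [12,15); WM=12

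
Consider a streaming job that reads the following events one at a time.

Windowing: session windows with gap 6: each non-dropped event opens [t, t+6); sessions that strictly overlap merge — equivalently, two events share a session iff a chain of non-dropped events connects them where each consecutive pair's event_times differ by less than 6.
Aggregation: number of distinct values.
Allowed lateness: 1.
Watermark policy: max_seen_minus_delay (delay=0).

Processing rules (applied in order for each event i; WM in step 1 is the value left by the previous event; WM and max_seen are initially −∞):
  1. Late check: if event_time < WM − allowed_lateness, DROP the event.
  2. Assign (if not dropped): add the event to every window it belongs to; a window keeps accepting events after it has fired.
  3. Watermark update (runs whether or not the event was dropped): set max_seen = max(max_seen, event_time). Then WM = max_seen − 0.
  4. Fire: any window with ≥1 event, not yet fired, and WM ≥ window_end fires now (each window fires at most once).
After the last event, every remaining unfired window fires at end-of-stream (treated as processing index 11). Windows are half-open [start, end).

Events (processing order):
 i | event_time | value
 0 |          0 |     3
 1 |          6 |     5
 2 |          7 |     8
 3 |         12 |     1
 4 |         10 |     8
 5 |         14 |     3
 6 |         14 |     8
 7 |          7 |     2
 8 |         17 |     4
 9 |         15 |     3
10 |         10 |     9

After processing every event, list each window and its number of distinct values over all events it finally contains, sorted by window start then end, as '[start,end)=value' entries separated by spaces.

i=0 t=0 v=3: → [0,6); WM=0
i=1 t=6 v=5: → [6,12); WM=6
i=2 t=7 v=8: → [6,13); WM=7
i=3 t=12 v=1: → [6,18); WM=12
i=4 t=10 v=8: DROP (t<12-1); WM=12
i=5 t=14 v=3: → [6,20); WM=14
i=6 t=14 v=8: → [6,20); WM=14
i=7 t=7 v=2: DROP (t<14-1); WM=14
i=8 t=17 v=4: → [6,23); WM=17
i=9 t=15 v=3: DROP (t<17-1); WM=17
i=10 t=10 v=9: DROP (t<17-1); WM=17

[0,6)=1 [6,23)=5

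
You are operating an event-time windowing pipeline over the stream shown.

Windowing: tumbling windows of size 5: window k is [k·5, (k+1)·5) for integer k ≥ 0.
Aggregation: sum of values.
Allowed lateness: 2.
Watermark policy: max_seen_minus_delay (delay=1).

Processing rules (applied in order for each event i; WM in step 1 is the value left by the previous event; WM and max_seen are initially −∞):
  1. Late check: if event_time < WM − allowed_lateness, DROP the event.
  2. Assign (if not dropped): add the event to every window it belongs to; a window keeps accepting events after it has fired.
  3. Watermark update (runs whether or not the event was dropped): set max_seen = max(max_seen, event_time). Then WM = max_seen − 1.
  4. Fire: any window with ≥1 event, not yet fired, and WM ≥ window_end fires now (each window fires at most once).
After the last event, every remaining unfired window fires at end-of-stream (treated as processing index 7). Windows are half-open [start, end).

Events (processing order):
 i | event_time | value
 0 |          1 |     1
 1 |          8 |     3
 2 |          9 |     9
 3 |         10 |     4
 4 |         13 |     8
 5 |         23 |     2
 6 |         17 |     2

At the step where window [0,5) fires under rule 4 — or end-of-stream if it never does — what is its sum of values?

1

i=0 t=1 v=1: → [0,5); WM=0
i=1 t=8 v=3: → [5,10); WM=7; [0,5) fires=1
i=2 t=9 v=9: → [5,10); WM=8
i=3 t=10 v=4: → [10,15); WM=9
i=4 t=13 v=8: → [10,15); WM=12; [5,10) fires=12
i=5 t=23 v=2: → [20,25); WM=22; [10,15) fires=12
i=6 t=17 v=2: DROP (t<22-2); WM=22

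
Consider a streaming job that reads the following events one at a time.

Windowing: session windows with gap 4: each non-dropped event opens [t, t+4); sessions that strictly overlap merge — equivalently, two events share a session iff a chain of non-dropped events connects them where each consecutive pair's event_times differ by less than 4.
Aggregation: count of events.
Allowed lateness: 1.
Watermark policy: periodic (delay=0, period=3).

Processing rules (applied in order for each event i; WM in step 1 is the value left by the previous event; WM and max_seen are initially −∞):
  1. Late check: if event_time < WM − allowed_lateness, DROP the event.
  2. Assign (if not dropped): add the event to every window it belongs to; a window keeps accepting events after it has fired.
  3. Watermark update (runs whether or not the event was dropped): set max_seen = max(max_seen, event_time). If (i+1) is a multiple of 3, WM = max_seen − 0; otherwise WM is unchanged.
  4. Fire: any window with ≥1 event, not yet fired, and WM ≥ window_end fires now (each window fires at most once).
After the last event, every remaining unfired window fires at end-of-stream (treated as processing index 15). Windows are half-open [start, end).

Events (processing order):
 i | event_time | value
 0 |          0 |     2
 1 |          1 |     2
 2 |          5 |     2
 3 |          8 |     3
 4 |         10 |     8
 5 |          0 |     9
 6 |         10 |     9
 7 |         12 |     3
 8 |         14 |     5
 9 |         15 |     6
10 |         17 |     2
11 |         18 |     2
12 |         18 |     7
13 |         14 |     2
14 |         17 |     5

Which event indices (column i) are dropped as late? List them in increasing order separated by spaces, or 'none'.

5 13

i=0 t=0 v=2: → [0,4); WM=−∞
i=1 t=1 v=2: → [0,5); WM=−∞
i=2 t=5 v=2: → [5,9); WM=5
i=3 t=8 v=3: → [5,12); WM=5
i=4 t=10 v=8: → [5,14); WM=5
i=5 t=0 v=9: DROP (t<5-1); WM=10
i=6 t=10 v=9: → [5,14); WM=10
i=7 t=12 v=3: → [5,16); WM=10
i=8 t=14 v=5: → [5,18); WM=14
i=9 t=15 v=6: → [5,19); WM=14
i=10 t=17 v=2: → [5,21); WM=14
i=11 t=18 v=2: → [5,22); WM=18
i=12 t=18 v=7: → [5,22); WM=18
i=13 t=14 v=2: DROP (t<18-1); WM=18
i=14 t=17 v=5: → [5,22); WM=18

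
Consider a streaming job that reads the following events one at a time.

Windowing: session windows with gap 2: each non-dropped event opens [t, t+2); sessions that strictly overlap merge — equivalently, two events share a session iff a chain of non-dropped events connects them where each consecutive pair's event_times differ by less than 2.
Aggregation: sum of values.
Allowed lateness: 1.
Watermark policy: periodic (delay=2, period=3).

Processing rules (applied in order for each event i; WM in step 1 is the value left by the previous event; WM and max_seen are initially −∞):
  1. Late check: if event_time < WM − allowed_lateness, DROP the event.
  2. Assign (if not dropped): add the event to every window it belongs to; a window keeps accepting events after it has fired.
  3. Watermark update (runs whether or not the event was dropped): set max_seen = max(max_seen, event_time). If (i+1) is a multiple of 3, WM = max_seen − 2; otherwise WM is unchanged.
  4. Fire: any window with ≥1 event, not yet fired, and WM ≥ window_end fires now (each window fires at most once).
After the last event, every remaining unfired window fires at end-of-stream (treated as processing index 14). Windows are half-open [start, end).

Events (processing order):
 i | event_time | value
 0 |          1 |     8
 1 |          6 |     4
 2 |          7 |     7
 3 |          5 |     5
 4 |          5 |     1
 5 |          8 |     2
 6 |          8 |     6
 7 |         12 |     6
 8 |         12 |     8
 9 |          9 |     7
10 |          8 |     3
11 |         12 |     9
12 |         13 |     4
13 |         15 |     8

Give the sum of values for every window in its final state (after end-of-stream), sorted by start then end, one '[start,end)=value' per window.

i=0 t=1 v=8: → [1,3); WM=−∞
i=1 t=6 v=4: → [6,8); WM=−∞
i=2 t=7 v=7: → [6,9); WM=5
i=3 t=5 v=5: → [5,9); WM=5
i=4 t=5 v=1: → [5,9); WM=5
i=5 t=8 v=2: → [5,10); WM=6
i=6 t=8 v=6: → [5,10); WM=6
i=7 t=12 v=6: → [12,14); WM=6
i=8 t=12 v=8: → [12,14); WM=10
i=9 t=9 v=7: → [5,11); WM=10
i=10 t=8 v=3: DROP (t<10-1); WM=10
i=11 t=12 v=9: → [12,14); WM=10
i=12 t=13 v=4: → [12,15); WM=10
i=13 t=15 v=8: → [15,17); WM=10

[1,3)=8 [5,11)=32 [12,15)=27 [15,17)=8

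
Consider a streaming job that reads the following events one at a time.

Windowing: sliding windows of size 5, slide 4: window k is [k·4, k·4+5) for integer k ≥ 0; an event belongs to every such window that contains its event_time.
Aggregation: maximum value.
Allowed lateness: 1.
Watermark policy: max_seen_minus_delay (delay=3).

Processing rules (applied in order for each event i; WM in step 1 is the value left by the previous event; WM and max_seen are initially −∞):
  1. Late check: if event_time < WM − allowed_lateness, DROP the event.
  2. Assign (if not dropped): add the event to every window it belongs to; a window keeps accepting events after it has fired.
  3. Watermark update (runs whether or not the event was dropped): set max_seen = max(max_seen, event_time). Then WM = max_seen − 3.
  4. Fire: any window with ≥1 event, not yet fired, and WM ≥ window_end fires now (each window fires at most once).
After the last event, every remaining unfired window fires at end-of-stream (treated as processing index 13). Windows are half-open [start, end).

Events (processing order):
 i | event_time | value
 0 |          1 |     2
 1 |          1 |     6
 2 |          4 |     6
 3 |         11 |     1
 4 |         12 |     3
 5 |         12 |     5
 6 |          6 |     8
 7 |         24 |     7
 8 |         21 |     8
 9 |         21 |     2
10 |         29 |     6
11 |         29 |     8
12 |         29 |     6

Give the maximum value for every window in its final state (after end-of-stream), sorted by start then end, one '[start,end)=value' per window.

[0,5)=6 [4,9)=6 [8,13)=5 [12,17)=5 [20,25)=8 [24,29)=7 [28,33)=8

i=0 t=1 v=2: → [0,5); WM=-2
i=1 t=1 v=6: → [0,5); WM=-2
i=2 t=4 v=6: → [4,9),[0,5); WM=1
i=3 t=11 v=1: → [8,13); WM=8; [0,5) fires=6
i=4 t=12 v=3: → [12,17),[8,13); WM=9; [4,9) fires=6
i=5 t=12 v=5: → [12,17),[8,13); WM=9
i=6 t=6 v=8: DROP (t<9-1); WM=9
i=7 t=24 v=7: → [24,29),[20,25); WM=21; [8,13) fires=5 [12,17) fires=5
i=8 t=21 v=8: → [20,25); WM=21
i=9 t=21 v=2: → [20,25); WM=21
i=10 t=29 v=6: → [28,33); WM=26; [20,25) fires=8
i=11 t=29 v=8: → [28,33); WM=26
i=12 t=29 v=6: → [28,33); WM=26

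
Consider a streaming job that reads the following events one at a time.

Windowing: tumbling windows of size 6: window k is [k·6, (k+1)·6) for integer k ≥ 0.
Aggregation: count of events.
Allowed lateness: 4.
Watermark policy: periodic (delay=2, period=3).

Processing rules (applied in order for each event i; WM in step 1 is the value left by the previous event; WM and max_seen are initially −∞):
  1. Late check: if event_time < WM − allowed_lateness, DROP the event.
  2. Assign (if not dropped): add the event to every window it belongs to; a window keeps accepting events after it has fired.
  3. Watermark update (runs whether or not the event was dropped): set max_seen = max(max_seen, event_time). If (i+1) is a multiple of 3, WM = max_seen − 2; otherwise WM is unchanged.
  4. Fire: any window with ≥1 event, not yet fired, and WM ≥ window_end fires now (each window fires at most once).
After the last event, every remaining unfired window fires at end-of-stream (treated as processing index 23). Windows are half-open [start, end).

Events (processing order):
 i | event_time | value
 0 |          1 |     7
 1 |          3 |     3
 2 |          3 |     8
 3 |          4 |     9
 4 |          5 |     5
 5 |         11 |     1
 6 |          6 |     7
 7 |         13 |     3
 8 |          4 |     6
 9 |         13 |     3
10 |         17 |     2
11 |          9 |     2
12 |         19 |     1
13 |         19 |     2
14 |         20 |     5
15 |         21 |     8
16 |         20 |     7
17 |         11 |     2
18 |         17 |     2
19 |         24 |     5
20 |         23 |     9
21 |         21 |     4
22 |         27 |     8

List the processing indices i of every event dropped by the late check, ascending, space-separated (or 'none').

i=0 t=1 v=7: → [0,6); WM=−∞
i=1 t=3 v=3: → [0,6); WM=−∞
i=2 t=3 v=8: → [0,6); WM=1
i=3 t=4 v=9: → [0,6); WM=1
i=4 t=5 v=5: → [0,6); WM=1
i=5 t=11 v=1: → [6,12); WM=9; [0,6) fires=5
i=6 t=6 v=7: → [6,12); WM=9
i=7 t=13 v=3: → [12,18); WM=9
i=8 t=4 v=6: DROP (t<9-4); WM=11
i=9 t=13 v=3: → [12,18); WM=11
i=10 t=17 v=2: → [12,18); WM=11
i=11 t=9 v=2: → [6,12); WM=15; [6,12) fires=3
i=12 t=19 v=1: → [18,24); WM=15
i=13 t=19 v=2: → [18,24); WM=15
i=14 t=20 v=5: → [18,24); WM=18; [12,18) fires=3
i=15 t=21 v=8: → [18,24); WM=18
i=16 t=20 v=7: → [18,24); WM=18
i=17 t=11 v=2: DROP (t<18-4); WM=19
i=18 t=17 v=2: → [12,18); WM=19
i=19 t=24 v=5: → [24,30); WM=19
i=20 t=23 v=9: → [18,24); WM=22
i=21 t=21 v=4: → [18,24); WM=22
i=22 t=27 v=8: → [24,30); WM=22

8 17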